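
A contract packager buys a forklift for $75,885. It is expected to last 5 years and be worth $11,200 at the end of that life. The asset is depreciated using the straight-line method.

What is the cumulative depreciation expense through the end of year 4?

Depreciable base = $75,885 − $11,200 = $64,685.
Annual expense = $64,685 / 5 = $12,937.
End of year 1: book value $62,948.
End of year 2: book value $50,011.
End of year 3: book value $37,074.
End of year 4: book value $24,137.
Accumulated through year 4 = $75,885 − $24,137 = $51,748.

$51,748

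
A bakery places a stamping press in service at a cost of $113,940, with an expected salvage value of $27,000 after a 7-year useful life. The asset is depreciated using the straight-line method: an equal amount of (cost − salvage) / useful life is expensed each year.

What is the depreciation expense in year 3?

$12,420

Depreciable base = $113,940 − $27,000 = $86,940.
Annual expense = $86,940 / 7 = $12,420.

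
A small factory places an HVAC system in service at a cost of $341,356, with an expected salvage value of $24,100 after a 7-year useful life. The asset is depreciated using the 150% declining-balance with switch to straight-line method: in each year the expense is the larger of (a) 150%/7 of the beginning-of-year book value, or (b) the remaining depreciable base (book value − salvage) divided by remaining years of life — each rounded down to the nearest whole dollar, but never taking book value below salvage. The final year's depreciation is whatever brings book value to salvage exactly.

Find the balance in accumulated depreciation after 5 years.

Depreciable base = $341,356 − $24,100 = $317,256.
Year 1: DB = ⌊$341,356 × 150%/7⌋ = $73,147; SL = ⌊$317,256/7⌋ = $45,322 → take DB $73,147. Book value $268,209.
Year 2: DB = ⌊$268,209 × 150%/7⌋ = $57,473; SL = ⌊$244,109/6⌋ = $40,684 → take DB $57,473. Book value $210,736.
Year 3: DB = ⌊$210,736 × 150%/7⌋ = $45,157; SL = ⌊$186,636/5⌋ = $37,327 → take DB $45,157. Book value $165,579.
Year 4: DB = ⌊$165,579 × 150%/7⌋ = $35,481; SL = ⌊$141,479/4⌋ = $35,369 → take DB $35,481. Book value $130,098.
Year 5: DB = ⌊$130,098 × 150%/7⌋ = $27,878; SL = ⌊$105,998/3⌋ = $35,332 → take SL $35,332. Book value $94,766.
Accumulated through year 5 = $341,356 − $94,766 = $246,590.

$246,590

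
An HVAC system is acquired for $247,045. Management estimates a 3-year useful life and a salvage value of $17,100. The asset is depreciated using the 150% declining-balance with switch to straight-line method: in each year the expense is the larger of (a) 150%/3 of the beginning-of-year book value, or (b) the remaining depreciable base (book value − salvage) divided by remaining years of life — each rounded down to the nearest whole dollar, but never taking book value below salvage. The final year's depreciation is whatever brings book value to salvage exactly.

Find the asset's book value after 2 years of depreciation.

$61,762

Depreciable base = $247,045 − $17,100 = $229,945.
Year 1: DB = ⌊$247,045 × 150%/3⌋ = $123,522; SL = ⌊$229,945/3⌋ = $76,648 → take DB $123,522. Book value $123,523.
Year 2: DB = ⌊$123,523 × 150%/3⌋ = $61,761; SL = ⌊$106,423/2⌋ = $53,211 → take DB $61,761. Book value $61,762.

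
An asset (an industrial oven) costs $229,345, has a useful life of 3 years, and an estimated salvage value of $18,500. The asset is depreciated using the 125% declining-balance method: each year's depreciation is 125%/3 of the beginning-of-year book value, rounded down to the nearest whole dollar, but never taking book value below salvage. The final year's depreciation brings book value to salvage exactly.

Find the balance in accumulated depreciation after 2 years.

Depreciable base = $229,345 − $18,500 = $210,845.
Year 1: ⌊$229,345 × 125%/3⌋ = $95,560. Book value $133,785.
Year 2: ⌊$133,785 × 125%/3⌋ = $55,743. Book value $78,042.
Accumulated through year 2 = $229,345 − $78,042 = $151,303.

$151,303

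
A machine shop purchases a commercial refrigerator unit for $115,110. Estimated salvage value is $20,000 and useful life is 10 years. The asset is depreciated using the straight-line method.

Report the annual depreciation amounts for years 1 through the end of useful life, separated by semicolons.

$9,511; $9,511; $9,511; $9,511; $9,511; $9,511; $9,511; $9,511; $9,511; $9,511

Depreciable base = $115,110 − $20,000 = $95,110.
Annual expense = $95,110 / 10 = $9,511.
End of year 1: book value $105,599.
End of year 2: book value $96,088.
End of year 3: book value $86,577.
End of year 4: book value $77,066.
End of year 5: book value $67,555.
End of year 6: book value $58,044.
End of year 7: book value $48,533.
End of year 8: book value $39,022.
End of year 9: book value $29,511.
End of year 10: book value $20,000.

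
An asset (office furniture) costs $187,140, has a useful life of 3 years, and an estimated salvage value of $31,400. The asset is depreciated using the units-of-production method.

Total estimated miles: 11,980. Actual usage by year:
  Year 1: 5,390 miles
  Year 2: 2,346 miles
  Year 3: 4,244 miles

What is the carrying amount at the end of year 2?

Depreciable base = $187,140 − $31,400 = $155,740.
Rate = $155,740 / 11,980 miles = $13 per mile.
Year 1: 5,390 × $13 = $70,070. Book value $117,070.
Year 2: 2,346 × $13 = $30,498. Book value $86,572.

$86,572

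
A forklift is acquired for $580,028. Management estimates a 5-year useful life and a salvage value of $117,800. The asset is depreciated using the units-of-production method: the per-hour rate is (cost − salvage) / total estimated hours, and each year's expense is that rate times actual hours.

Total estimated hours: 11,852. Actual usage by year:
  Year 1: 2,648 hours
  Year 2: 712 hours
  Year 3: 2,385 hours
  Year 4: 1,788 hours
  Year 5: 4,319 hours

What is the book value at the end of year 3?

Depreciable base = $580,028 − $117,800 = $462,228.
Rate = $462,228 / 11,852 hours = $39 per hour.
Year 1: 2,648 × $39 = $103,272. Book value $476,756.
Year 2: 712 × $39 = $27,768. Book value $448,988.
Year 3: 2,385 × $39 = $93,015. Book value $355,973.

$355,973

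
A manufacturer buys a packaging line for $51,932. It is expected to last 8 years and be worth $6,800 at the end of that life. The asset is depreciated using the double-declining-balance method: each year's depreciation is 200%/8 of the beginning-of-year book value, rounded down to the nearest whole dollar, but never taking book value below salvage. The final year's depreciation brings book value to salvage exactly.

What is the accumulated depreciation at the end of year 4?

$35,500

Depreciable base = $51,932 − $6,800 = $45,132.
Year 1: ⌊$51,932 × 200%/8⌋ = $12,983. Book value $38,949.
Year 2: ⌊$38,949 × 200%/8⌋ = $9,737. Book value $29,212.
Year 3: ⌊$29,212 × 200%/8⌋ = $7,303. Book value $21,909.
Year 4: ⌊$21,909 × 200%/8⌋ = $5,477. Book value $16,432.
Accumulated through year 4 = $51,932 − $16,432 = $35,500.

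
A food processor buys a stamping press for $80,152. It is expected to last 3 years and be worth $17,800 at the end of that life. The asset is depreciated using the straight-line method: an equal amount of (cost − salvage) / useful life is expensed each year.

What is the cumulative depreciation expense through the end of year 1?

Depreciable base = $80,152 − $17,800 = $62,352.
Annual expense = $62,352 / 3 = $20,784.
End of year 1: book value $59,368.
Accumulated through year 1 = $80,152 − $59,368 = $20,784.

$20,784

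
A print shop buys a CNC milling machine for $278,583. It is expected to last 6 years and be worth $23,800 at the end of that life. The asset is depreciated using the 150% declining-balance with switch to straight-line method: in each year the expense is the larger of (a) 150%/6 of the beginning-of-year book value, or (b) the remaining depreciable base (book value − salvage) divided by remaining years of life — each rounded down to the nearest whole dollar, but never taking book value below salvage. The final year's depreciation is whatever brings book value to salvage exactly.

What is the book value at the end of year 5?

Depreciable base = $278,583 − $23,800 = $254,783.
Year 1: DB = ⌊$278,583 × 150%/6⌋ = $69,645; SL = ⌊$254,783/6⌋ = $42,463 → take DB $69,645. Book value $208,938.
Year 2: DB = ⌊$208,938 × 150%/6⌋ = $52,234; SL = ⌊$185,138/5⌋ = $37,027 → take DB $52,234. Book value $156,704.
Year 3: DB = ⌊$156,704 × 150%/6⌋ = $39,176; SL = ⌊$132,904/4⌋ = $33,226 → take DB $39,176. Book value $117,528.
Year 4: DB = ⌊$117,528 × 150%/6⌋ = $29,382; SL = ⌊$93,728/3⌋ = $31,242 → take SL $31,242. Book value $86,286.
Year 5: DB = ⌊$86,286 × 150%/6⌋ = $21,571; SL = ⌊$62,486/2⌋ = $31,243 → take SL $31,243. Book value $55,043.

$55,043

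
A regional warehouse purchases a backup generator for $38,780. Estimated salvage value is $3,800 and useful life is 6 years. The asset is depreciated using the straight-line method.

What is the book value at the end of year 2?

$27,120

Depreciable base = $38,780 − $3,800 = $34,980.
Annual expense = $34,980 / 6 = $5,830.
End of year 1: book value $32,950.
End of year 2: book value $27,120.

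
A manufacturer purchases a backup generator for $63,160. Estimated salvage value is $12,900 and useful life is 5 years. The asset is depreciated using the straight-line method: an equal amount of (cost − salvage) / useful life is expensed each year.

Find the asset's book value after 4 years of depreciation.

$22,952

Depreciable base = $63,160 − $12,900 = $50,260.
Annual expense = $50,260 / 5 = $10,052.
End of year 1: book value $53,108.
End of year 2: book value $43,056.
End of year 3: book value $33,004.
End of year 4: book value $22,952.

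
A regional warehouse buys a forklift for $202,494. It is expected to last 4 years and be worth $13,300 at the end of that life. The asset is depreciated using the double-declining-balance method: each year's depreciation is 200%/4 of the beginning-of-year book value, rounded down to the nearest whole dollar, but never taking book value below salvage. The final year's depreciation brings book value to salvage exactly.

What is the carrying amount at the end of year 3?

$25,312

Depreciable base = $202,494 − $13,300 = $189,194.
Year 1: ⌊$202,494 × 200%/4⌋ = $101,247. Book value $101,247.
Year 2: ⌊$101,247 × 200%/4⌋ = $50,623. Book value $50,624.
Year 3: ⌊$50,624 × 200%/4⌋ = $25,312. Book value $25,312.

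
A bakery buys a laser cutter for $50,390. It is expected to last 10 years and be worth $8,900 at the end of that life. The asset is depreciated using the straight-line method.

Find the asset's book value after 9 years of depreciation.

Depreciable base = $50,390 − $8,900 = $41,490.
Annual expense = $41,490 / 10 = $4,149.
End of year 1: book value $46,241.
End of year 2: book value $42,092.
End of year 3: book value $37,943.
End of year 4: book value $33,794.
End of year 5: book value $29,645.
End of year 6: book value $25,496.
End of year 7: book value $21,347.
End of year 8: book value $17,198.
End of year 9: book value $13,049.

$13,049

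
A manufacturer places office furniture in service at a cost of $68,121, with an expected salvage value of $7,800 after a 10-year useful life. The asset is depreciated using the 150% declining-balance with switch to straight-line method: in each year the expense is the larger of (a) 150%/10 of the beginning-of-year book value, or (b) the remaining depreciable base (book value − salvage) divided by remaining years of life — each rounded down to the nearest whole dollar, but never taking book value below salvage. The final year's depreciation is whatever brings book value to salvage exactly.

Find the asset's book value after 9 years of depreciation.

Depreciable base = $68,121 − $7,800 = $60,321.
Year 1: DB = ⌊$68,121 × 150%/10⌋ = $10,218; SL = ⌊$60,321/10⌋ = $6,032 → take DB $10,218. Book value $57,903.
Year 2: DB = ⌊$57,903 × 150%/10⌋ = $8,685; SL = ⌊$50,103/9⌋ = $5,567 → take DB $8,685. Book value $49,218.
Year 3: DB = ⌊$49,218 × 150%/10⌋ = $7,382; SL = ⌊$41,418/8⌋ = $5,177 → take DB $7,382. Book value $41,836.
Year 4: DB = ⌊$41,836 × 150%/10⌋ = $6,275; SL = ⌊$34,036/7⌋ = $4,862 → take DB $6,275. Book value $35,561.
Year 5: DB = ⌊$35,561 × 150%/10⌋ = $5,334; SL = ⌊$27,761/6⌋ = $4,626 → take DB $5,334. Book value $30,227.
Year 6: DB = ⌊$30,227 × 150%/10⌋ = $4,534; SL = ⌊$22,427/5⌋ = $4,485 → take DB $4,534. Book value $25,693.
Year 7: DB = ⌊$25,693 × 150%/10⌋ = $3,853; SL = ⌊$17,893/4⌋ = $4,473 → take SL $4,473. Book value $21,220.
Year 8: DB = ⌊$21,220 × 150%/10⌋ = $3,183; SL = ⌊$13,420/3⌋ = $4,473 → take SL $4,473. Book value $16,747.
Year 9: DB = ⌊$16,747 × 150%/10⌋ = $2,512; SL = ⌊$8,947/2⌋ = $4,473 → take SL $4,473. Book value $12,274.

$12,274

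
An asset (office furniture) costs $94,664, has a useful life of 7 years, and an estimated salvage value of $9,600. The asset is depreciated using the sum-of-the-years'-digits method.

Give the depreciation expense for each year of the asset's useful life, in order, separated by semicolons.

Depreciable base = $94,664 − $9,600 = $85,064.
Sum of the years' digits = 7+6+5+4+3+2+1 = 28.
Year 1: $85,064 × 7/28 = $21,266. Book value $73,398.
Year 2: $85,064 × 6/28 = $18,228. Book value $55,170.
Year 3: $85,064 × 5/28 = $15,190. Book value $39,980.
Year 4: $85,064 × 4/28 = $12,152. Book value $27,828.
Year 5: $85,064 × 3/28 = $9,114. Book value $18,714.
Year 6: $85,064 × 2/28 = $6,076. Book value $12,638.
Year 7: $85,064 × 1/28 = $3,038. Book value $9,600.

$21,266; $18,228; $15,190; $12,152; $9,114; $6,076; $3,038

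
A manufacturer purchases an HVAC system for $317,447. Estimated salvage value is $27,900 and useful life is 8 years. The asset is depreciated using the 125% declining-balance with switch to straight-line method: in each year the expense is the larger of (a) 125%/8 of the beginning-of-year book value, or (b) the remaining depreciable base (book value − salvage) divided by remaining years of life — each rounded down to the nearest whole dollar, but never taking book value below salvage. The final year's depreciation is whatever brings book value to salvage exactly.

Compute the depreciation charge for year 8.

$32,557

Depreciable base = $317,447 − $27,900 = $289,547.
Year 1: DB = ⌊$317,447 × 125%/8⌋ = $49,601; SL = ⌊$289,547/8⌋ = $36,193 → take DB $49,601. Book value $267,846.
Year 2: DB = ⌊$267,846 × 125%/8⌋ = $41,850; SL = ⌊$239,946/7⌋ = $34,278 → take DB $41,850. Book value $225,996.
Year 3: DB = ⌊$225,996 × 125%/8⌋ = $35,311; SL = ⌊$198,096/6⌋ = $33,016 → take DB $35,311. Book value $190,685.
Year 4: DB = ⌊$190,685 × 125%/8⌋ = $29,794; SL = ⌊$162,785/5⌋ = $32,557 → take SL $32,557. Book value $158,128.
Year 5: DB = ⌊$158,128 × 125%/8⌋ = $24,707; SL = ⌊$130,228/4⌋ = $32,557 → take SL $32,557. Book value $125,571.
Year 6: DB = ⌊$125,571 × 125%/8⌋ = $19,620; SL = ⌊$97,671/3⌋ = $32,557 → take SL $32,557. Book value $93,014.
Year 7: DB = ⌊$93,014 × 125%/8⌋ = $14,533; SL = ⌊$65,114/2⌋ = $32,557 → take SL $32,557. Book value $60,457.
Year 8 (final): $60,457 − $27,900 = $32,557. Book value $27,900.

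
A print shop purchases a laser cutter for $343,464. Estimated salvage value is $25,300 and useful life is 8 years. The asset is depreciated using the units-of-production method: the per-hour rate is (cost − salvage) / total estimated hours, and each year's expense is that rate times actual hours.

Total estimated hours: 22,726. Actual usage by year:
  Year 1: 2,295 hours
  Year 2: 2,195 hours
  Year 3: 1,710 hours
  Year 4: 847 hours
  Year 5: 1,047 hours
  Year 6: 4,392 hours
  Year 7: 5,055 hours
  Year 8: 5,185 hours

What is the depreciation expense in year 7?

Depreciable base = $343,464 − $25,300 = $318,164.
Rate = $318,164 / 22,726 hours = $14 per hour.
Year 1: 2,295 × $14 = $32,130. Book value $311,334.
Year 2: 2,195 × $14 = $30,730. Book value $280,604.
Year 3: 1,710 × $14 = $23,940. Book value $256,664.
Year 4: 847 × $14 = $11,858. Book value $244,806.
Year 5: 1,047 × $14 = $14,658. Book value $230,148.
Year 6: 4,392 × $14 = $61,488. Book value $168,660.
Year 7: 5,055 × $14 = $70,770. Book value $97,890.

$70,770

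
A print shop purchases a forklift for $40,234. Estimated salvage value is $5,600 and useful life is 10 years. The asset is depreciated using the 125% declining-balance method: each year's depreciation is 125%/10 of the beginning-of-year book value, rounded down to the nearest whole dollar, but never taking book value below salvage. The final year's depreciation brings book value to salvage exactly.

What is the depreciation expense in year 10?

$6,499

Depreciable base = $40,234 − $5,600 = $34,634.
Year 1: ⌊$40,234 × 125%/10⌋ = $5,029. Book value $35,205.
Year 2: ⌊$35,205 × 125%/10⌋ = $4,400. Book value $30,805.
Year 3: ⌊$30,805 × 125%/10⌋ = $3,850. Book value $26,955.
Year 4: ⌊$26,955 × 125%/10⌋ = $3,369. Book value $23,586.
Year 5: ⌊$23,586 × 125%/10⌋ = $2,948. Book value $20,638.
Year 6: ⌊$20,638 × 125%/10⌋ = $2,579. Book value $18,059.
Year 7: ⌊$18,059 × 125%/10⌋ = $2,257. Book value $15,802.
Year 8: ⌊$15,802 × 125%/10⌋ = $1,975. Book value $13,827.
Year 9: ⌊$13,827 × 125%/10⌋ = $1,728. Book value $12,099.
Year 10 (final): $12,099 − $5,600 = $6,499. Book value $5,600.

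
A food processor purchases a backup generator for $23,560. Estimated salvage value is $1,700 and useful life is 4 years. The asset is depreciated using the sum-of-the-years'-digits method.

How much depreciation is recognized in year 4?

Depreciable base = $23,560 − $1,700 = $21,860.
Sum of the years' digits = 4+3+2+1 = 10.
Year 1: $21,860 × 4/10 = $8,744. Book value $14,816.
Year 2: $21,860 × 3/10 = $6,558. Book value $8,258.
Year 3: $21,860 × 2/10 = $4,372. Book value $3,886.
Year 4: $21,860 × 1/10 = $2,186. Book value $1,700.

$2,186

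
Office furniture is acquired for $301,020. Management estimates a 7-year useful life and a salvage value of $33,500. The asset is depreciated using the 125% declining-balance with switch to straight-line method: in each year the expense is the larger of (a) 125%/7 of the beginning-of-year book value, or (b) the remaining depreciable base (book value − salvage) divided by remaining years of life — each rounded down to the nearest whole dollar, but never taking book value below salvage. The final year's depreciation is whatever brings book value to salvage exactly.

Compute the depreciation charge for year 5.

$33,336

Depreciable base = $301,020 − $33,500 = $267,520.
Year 1: DB = ⌊$301,020 × 125%/7⌋ = $53,753; SL = ⌊$267,520/7⌋ = $38,217 → take DB $53,753. Book value $247,267.
Year 2: DB = ⌊$247,267 × 125%/7⌋ = $44,154; SL = ⌊$213,767/6⌋ = $35,627 → take DB $44,154. Book value $203,113.
Year 3: DB = ⌊$203,113 × 125%/7⌋ = $36,270; SL = ⌊$169,613/5⌋ = $33,922 → take DB $36,270. Book value $166,843.
Year 4: DB = ⌊$166,843 × 125%/7⌋ = $29,793; SL = ⌊$133,343/4⌋ = $33,335 → take SL $33,335. Book value $133,508.
Year 5: DB = ⌊$133,508 × 125%/7⌋ = $23,840; SL = ⌊$100,008/3⌋ = $33,336 → take SL $33,336. Book value $100,172.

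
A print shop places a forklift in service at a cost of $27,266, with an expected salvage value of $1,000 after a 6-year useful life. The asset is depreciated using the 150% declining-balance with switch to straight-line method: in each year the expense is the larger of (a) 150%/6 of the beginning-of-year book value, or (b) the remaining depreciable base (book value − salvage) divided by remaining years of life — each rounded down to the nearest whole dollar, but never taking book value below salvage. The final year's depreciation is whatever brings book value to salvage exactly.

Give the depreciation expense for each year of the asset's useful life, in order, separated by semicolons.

$6,816; $5,112; $3,834; $3,501; $3,501; $3,502

Depreciable base = $27,266 − $1,000 = $26,266.
Year 1: DB = ⌊$27,266 × 150%/6⌋ = $6,816; SL = ⌊$26,266/6⌋ = $4,377 → take DB $6,816. Book value $20,450.
Year 2: DB = ⌊$20,450 × 150%/6⌋ = $5,112; SL = ⌊$19,450/5⌋ = $3,890 → take DB $5,112. Book value $15,338.
Year 3: DB = ⌊$15,338 × 150%/6⌋ = $3,834; SL = ⌊$14,338/4⌋ = $3,584 → take DB $3,834. Book value $11,504.
Year 4: DB = ⌊$11,504 × 150%/6⌋ = $2,876; SL = ⌊$10,504/3⌋ = $3,501 → take SL $3,501. Book value $8,003.
Year 5: DB = ⌊$8,003 × 150%/6⌋ = $2,000; SL = ⌊$7,003/2⌋ = $3,501 → take SL $3,501. Book value $4,502.
Year 6 (final): $4,502 − $1,000 = $3,502. Book value $1,000.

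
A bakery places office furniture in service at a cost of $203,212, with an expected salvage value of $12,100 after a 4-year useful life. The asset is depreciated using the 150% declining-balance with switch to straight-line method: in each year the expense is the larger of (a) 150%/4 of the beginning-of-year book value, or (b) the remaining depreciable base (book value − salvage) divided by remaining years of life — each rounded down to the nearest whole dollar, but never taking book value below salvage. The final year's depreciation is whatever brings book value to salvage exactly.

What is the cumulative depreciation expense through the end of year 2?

Depreciable base = $203,212 − $12,100 = $191,112.
Year 1: DB = ⌊$203,212 × 150%/4⌋ = $76,204; SL = ⌊$191,112/4⌋ = $47,778 → take DB $76,204. Book value $127,008.
Year 2: DB = ⌊$127,008 × 150%/4⌋ = $47,628; SL = ⌊$114,908/3⌋ = $38,302 → take DB $47,628. Book value $79,380.
Accumulated through year 2 = $203,212 − $79,380 = $123,832.

$123,832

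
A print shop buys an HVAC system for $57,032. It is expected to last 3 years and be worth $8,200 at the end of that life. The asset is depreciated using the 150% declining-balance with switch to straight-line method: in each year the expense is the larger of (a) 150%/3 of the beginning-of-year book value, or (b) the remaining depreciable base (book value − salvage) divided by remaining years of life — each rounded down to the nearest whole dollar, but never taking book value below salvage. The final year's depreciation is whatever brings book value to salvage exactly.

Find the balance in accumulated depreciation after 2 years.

$42,774

Depreciable base = $57,032 − $8,200 = $48,832.
Year 1: DB = ⌊$57,032 × 150%/3⌋ = $28,516; SL = ⌊$48,832/3⌋ = $16,277 → take DB $28,516. Book value $28,516.
Year 2: DB = ⌊$28,516 × 150%/3⌋ = $14,258; SL = ⌊$20,316/2⌋ = $10,158 → take DB $14,258. Book value $14,258.
Accumulated through year 2 = $57,032 − $14,258 = $42,774.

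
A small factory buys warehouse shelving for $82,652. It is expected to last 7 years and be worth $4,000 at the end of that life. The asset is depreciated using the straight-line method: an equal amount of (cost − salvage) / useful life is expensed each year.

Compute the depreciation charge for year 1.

$11,236

Depreciable base = $82,652 − $4,000 = $78,652.
Annual expense = $78,652 / 7 = $11,236.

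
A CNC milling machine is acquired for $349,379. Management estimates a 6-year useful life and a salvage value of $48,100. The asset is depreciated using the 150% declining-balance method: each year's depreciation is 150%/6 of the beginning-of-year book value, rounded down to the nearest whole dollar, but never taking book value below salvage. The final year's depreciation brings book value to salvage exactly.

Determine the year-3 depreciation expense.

Depreciable base = $349,379 − $48,100 = $301,279.
Year 1: ⌊$349,379 × 150%/6⌋ = $87,344. Book value $262,035.
Year 2: ⌊$262,035 × 150%/6⌋ = $65,508. Book value $196,527.
Year 3: ⌊$196,527 × 150%/6⌋ = $49,131. Book value $147,396.

$49,131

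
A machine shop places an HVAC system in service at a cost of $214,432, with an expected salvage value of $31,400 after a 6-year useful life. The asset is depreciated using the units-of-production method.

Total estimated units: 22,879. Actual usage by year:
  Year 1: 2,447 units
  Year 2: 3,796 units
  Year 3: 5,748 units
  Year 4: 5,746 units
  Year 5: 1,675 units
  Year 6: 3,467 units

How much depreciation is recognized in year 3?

Depreciable base = $214,432 − $31,400 = $183,032.
Rate = $183,032 / 22,879 units = $8 per unit.
Year 1: 2,447 × $8 = $19,576. Book value $194,856.
Year 2: 3,796 × $8 = $30,368. Book value $164,488.
Year 3: 5,748 × $8 = $45,984. Book value $118,504.

$45,984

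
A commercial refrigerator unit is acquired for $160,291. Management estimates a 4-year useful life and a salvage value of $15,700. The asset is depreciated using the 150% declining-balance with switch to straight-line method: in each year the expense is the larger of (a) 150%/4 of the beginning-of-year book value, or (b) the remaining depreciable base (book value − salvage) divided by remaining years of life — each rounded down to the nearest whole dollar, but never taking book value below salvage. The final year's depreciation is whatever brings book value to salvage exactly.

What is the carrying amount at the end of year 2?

Depreciable base = $160,291 − $15,700 = $144,591.
Year 1: DB = ⌊$160,291 × 150%/4⌋ = $60,109; SL = ⌊$144,591/4⌋ = $36,147 → take DB $60,109. Book value $100,182.
Year 2: DB = ⌊$100,182 × 150%/4⌋ = $37,568; SL = ⌊$84,482/3⌋ = $28,160 → take DB $37,568. Book value $62,614.

$62,614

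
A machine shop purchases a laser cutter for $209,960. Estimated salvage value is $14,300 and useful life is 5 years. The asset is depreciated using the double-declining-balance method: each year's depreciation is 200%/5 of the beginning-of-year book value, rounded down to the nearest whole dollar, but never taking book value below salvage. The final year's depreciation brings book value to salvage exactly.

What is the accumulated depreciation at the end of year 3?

Depreciable base = $209,960 − $14,300 = $195,660.
Year 1: ⌊$209,960 × 200%/5⌋ = $83,984. Book value $125,976.
Year 2: ⌊$125,976 × 200%/5⌋ = $50,390. Book value $75,586.
Year 3: ⌊$75,586 × 200%/5⌋ = $30,234. Book value $45,352.
Accumulated through year 3 = $209,960 − $45,352 = $164,608.

$164,608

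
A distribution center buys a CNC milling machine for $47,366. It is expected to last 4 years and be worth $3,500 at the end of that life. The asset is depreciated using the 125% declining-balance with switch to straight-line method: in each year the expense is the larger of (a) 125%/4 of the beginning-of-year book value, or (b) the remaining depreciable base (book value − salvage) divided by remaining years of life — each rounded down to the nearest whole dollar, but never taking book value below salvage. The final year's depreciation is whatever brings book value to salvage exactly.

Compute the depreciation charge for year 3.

Depreciable base = $47,366 − $3,500 = $43,866.
Year 1: DB = ⌊$47,366 × 125%/4⌋ = $14,801; SL = ⌊$43,866/4⌋ = $10,966 → take DB $14,801. Book value $32,565.
Year 2: DB = ⌊$32,565 × 125%/4⌋ = $10,176; SL = ⌊$29,065/3⌋ = $9,688 → take DB $10,176. Book value $22,389.
Year 3: DB = ⌊$22,389 × 125%/4⌋ = $6,996; SL = ⌊$18,889/2⌋ = $9,444 → take SL $9,444. Book value $12,945.

$9,444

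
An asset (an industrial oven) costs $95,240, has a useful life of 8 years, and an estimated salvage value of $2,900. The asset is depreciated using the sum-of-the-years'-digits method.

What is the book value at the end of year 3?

$41,375

Depreciable base = $95,240 − $2,900 = $92,340.
Sum of the years' digits = 8+7+6+5+4+3+2+1 = 36.
Year 1: $92,340 × 8/36 = $20,520. Book value $74,720.
Year 2: $92,340 × 7/36 = $17,955. Book value $56,765.
Year 3: $92,340 × 6/36 = $15,390. Book value $41,375.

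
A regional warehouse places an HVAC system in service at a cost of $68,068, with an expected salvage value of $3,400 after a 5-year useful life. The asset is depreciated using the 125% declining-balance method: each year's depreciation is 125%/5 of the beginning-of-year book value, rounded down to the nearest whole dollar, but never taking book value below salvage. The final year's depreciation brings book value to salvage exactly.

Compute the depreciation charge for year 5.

Depreciable base = $68,068 − $3,400 = $64,668.
Year 1: ⌊$68,068 × 125%/5⌋ = $17,017. Book value $51,051.
Year 2: ⌊$51,051 × 125%/5⌋ = $12,762. Book value $38,289.
Year 3: ⌊$38,289 × 125%/5⌋ = $9,572. Book value $28,717.
Year 4: ⌊$28,717 × 125%/5⌋ = $7,179. Book value $21,538.
Year 5 (final): $21,538 − $3,400 = $18,138. Book value $3,400.

$18,138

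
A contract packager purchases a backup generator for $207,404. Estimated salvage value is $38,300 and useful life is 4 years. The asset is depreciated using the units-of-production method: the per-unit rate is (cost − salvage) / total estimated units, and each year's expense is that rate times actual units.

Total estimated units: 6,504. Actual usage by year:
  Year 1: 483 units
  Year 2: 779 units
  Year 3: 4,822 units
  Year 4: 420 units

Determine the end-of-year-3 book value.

Depreciable base = $207,404 − $38,300 = $169,104.
Rate = $169,104 / 6,504 units = $26 per unit.
Year 1: 483 × $26 = $12,558. Book value $194,846.
Year 2: 779 × $26 = $20,254. Book value $174,592.
Year 3: 4,822 × $26 = $125,372. Book value $49,220.

$49,220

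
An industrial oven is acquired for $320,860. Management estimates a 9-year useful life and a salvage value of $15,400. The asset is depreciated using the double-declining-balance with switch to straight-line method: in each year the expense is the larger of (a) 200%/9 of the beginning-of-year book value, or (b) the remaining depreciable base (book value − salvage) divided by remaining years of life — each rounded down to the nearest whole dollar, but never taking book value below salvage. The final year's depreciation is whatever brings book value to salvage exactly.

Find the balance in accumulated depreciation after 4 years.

$203,440

Depreciable base = $320,860 − $15,400 = $305,460.
Year 1: DB = ⌊$320,860 × 200%/9⌋ = $71,302; SL = ⌊$305,460/9⌋ = $33,940 → take DB $71,302. Book value $249,558.
Year 2: DB = ⌊$249,558 × 200%/9⌋ = $55,457; SL = ⌊$234,158/8⌋ = $29,269 → take DB $55,457. Book value $194,101.
Year 3: DB = ⌊$194,101 × 200%/9⌋ = $43,133; SL = ⌊$178,701/7⌋ = $25,528 → take DB $43,133. Book value $150,968.
Year 4: DB = ⌊$150,968 × 200%/9⌋ = $33,548; SL = ⌊$135,568/6⌋ = $22,594 → take DB $33,548. Book value $117,420.
Accumulated through year 4 = $320,860 − $117,420 = $203,440.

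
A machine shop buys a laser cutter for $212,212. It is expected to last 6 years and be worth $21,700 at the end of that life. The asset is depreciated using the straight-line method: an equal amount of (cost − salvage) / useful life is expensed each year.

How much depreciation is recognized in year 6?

Depreciable base = $212,212 − $21,700 = $190,512.
Annual expense = $190,512 / 6 = $31,752.

$31,752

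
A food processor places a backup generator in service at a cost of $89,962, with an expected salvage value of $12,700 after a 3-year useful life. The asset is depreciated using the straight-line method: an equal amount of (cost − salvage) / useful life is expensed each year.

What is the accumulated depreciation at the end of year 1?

Depreciable base = $89,962 − $12,700 = $77,262.
Annual expense = $77,262 / 3 = $25,754.
End of year 1: book value $64,208.
Accumulated through year 1 = $89,962 − $64,208 = $25,754.

$25,754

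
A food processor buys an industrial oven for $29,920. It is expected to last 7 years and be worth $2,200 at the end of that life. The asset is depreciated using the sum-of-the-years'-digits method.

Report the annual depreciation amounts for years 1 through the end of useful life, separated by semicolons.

$6,930; $5,940; $4,950; $3,960; $2,970; $1,980; $990

Depreciable base = $29,920 − $2,200 = $27,720.
Sum of the years' digits = 7+6+5+4+3+2+1 = 28.
Year 1: $27,720 × 7/28 = $6,930. Book value $22,990.
Year 2: $27,720 × 6/28 = $5,940. Book value $17,050.
Year 3: $27,720 × 5/28 = $4,950. Book value $12,100.
Year 4: $27,720 × 4/28 = $3,960. Book value $8,140.
Year 5: $27,720 × 3/28 = $2,970. Book value $5,170.
Year 6: $27,720 × 2/28 = $1,980. Book value $3,190.
Year 7: $27,720 × 1/28 = $990. Book value $2,200.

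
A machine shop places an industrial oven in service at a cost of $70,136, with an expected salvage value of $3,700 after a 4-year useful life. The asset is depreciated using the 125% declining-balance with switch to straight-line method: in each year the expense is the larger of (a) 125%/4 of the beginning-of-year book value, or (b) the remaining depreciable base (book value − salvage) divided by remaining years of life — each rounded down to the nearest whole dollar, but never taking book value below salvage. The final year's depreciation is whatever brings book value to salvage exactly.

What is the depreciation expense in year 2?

$15,068

Depreciable base = $70,136 − $3,700 = $66,436.
Year 1: DB = ⌊$70,136 × 125%/4⌋ = $21,917; SL = ⌊$66,436/4⌋ = $16,609 → take DB $21,917. Book value $48,219.
Year 2: DB = ⌊$48,219 × 125%/4⌋ = $15,068; SL = ⌊$44,519/3⌋ = $14,839 → take DB $15,068. Book value $33,151.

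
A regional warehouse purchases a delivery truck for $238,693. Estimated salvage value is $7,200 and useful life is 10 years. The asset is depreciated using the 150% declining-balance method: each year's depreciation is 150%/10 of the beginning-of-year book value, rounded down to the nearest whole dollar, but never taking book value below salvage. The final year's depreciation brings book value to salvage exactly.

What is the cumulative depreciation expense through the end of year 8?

Depreciable base = $238,693 − $7,200 = $231,493.
Year 1: ⌊$238,693 × 150%/10⌋ = $35,803. Book value $202,890.
Year 2: ⌊$202,890 × 150%/10⌋ = $30,433. Book value $172,457.
Year 3: ⌊$172,457 × 150%/10⌋ = $25,868. Book value $146,589.
Year 4: ⌊$146,589 × 150%/10⌋ = $21,988. Book value $124,601.
Year 5: ⌊$124,601 × 150%/10⌋ = $18,690. Book value $105,911.
Year 6: ⌊$105,911 × 150%/10⌋ = $15,886. Book value $90,025.
Year 7: ⌊$90,025 × 150%/10⌋ = $13,503. Book value $76,522.
Year 8: ⌊$76,522 × 150%/10⌋ = $11,478. Book value $65,044.
Accumulated through year 8 = $238,693 − $65,044 = $173,649.

$173,649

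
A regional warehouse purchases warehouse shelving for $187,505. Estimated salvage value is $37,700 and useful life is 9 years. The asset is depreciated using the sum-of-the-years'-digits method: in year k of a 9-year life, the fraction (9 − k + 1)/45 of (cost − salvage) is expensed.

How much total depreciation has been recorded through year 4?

Depreciable base = $187,505 − $37,700 = $149,805.
Sum of the years' digits = 9+8+7+6+5+4+3+2+1 = 45.
Year 1: $149,805 × 9/45 = $29,961. Book value $157,544.
Year 2: $149,805 × 8/45 = $26,632. Book value $130,912.
Year 3: $149,805 × 7/45 = $23,303. Book value $107,609.
Year 4: $149,805 × 6/45 = $19,974. Book value $87,635.
Accumulated through year 4 = $187,505 − $87,635 = $99,870.

$99,870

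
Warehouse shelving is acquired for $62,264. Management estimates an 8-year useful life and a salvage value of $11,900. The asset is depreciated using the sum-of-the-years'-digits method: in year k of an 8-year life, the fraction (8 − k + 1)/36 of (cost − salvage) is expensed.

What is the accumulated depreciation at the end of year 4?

Depreciable base = $62,264 − $11,900 = $50,364.
Sum of the years' digits = 8+7+6+5+4+3+2+1 = 36.
Year 1: $50,364 × 8/36 = $11,192. Book value $51,072.
Year 2: $50,364 × 7/36 = $9,793. Book value $41,279.
Year 3: $50,364 × 6/36 = $8,394. Book value $32,885.
Year 4: $50,364 × 5/36 = $6,995. Book value $25,890.
Accumulated through year 4 = $62,264 − $25,890 = $36,374.

$36,374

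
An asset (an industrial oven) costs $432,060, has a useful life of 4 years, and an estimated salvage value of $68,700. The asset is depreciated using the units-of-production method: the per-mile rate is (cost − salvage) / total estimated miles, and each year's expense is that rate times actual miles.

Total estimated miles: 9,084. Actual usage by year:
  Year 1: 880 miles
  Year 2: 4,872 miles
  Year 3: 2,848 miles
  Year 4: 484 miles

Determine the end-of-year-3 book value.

$88,060

Depreciable base = $432,060 − $68,700 = $363,360.
Rate = $363,360 / 9,084 miles = $40 per mile.
Year 1: 880 × $40 = $35,200. Book value $396,860.
Year 2: 4,872 × $40 = $194,880. Book value $201,980.
Year 3: 2,848 × $40 = $113,920. Book value $88,060.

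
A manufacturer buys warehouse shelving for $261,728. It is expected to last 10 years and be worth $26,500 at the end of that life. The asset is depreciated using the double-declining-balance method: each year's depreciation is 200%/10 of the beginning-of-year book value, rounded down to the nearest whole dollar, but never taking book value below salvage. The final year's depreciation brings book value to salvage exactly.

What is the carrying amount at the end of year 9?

Depreciable base = $261,728 − $26,500 = $235,228.
Year 1: ⌊$261,728 × 200%/10⌋ = $52,345. Book value $209,383.
Year 2: ⌊$209,383 × 200%/10⌋ = $41,876. Book value $167,507.
Year 3: ⌊$167,507 × 200%/10⌋ = $33,501. Book value $134,006.
Year 4: ⌊$134,006 × 200%/10⌋ = $26,801. Book value $107,205.
Year 5: ⌊$107,205 × 200%/10⌋ = $21,441. Book value $85,764.
Year 6: ⌊$85,764 × 200%/10⌋ = $17,152. Book value $68,612.
Year 7: ⌊$68,612 × 200%/10⌋ = $13,722. Book value $54,890.
Year 8: ⌊$54,890 × 200%/10⌋ = $10,978. Book value $43,912.
Year 9: ⌊$43,912 × 200%/10⌋ = $8,782. Book value $35,130.

$35,130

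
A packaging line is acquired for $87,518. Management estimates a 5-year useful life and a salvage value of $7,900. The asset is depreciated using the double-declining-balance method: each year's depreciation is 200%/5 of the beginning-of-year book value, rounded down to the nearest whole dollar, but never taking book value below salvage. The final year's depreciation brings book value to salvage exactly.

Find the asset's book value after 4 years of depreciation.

Depreciable base = $87,518 − $7,900 = $79,618.
Year 1: ⌊$87,518 × 200%/5⌋ = $35,007. Book value $52,511.
Year 2: ⌊$52,511 × 200%/5⌋ = $21,004. Book value $31,507.
Year 3: ⌊$31,507 × 200%/5⌋ = $12,602. Book value $18,905.
Year 4: ⌊$18,905 × 200%/5⌋ = $7,562. Book value $11,343.

$11,343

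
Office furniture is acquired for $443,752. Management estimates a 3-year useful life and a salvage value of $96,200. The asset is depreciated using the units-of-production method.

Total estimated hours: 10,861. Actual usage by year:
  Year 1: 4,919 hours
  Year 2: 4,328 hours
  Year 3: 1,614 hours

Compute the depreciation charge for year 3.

$51,648

Depreciable base = $443,752 − $96,200 = $347,552.
Rate = $347,552 / 10,861 hours = $32 per hour.
Year 1: 4,919 × $32 = $157,408. Book value $286,344.
Year 2: 4,328 × $32 = $138,496. Book value $147,848.
Year 3: 1,614 × $32 = $51,648. Book value $96,200.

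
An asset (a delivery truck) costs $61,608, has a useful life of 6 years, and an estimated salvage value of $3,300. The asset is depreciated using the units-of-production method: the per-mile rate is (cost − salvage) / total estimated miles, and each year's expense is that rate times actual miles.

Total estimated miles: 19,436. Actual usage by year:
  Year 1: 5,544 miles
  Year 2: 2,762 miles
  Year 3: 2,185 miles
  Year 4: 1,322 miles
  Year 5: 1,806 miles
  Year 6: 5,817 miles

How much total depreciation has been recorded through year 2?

Depreciable base = $61,608 − $3,300 = $58,308.
Rate = $58,308 / 19,436 miles = $3 per mile.
Year 1: 5,544 × $3 = $16,632. Book value $44,976.
Year 2: 2,762 × $3 = $8,286. Book value $36,690.
Accumulated through year 2 = $61,608 − $36,690 = $24,918.

$24,918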